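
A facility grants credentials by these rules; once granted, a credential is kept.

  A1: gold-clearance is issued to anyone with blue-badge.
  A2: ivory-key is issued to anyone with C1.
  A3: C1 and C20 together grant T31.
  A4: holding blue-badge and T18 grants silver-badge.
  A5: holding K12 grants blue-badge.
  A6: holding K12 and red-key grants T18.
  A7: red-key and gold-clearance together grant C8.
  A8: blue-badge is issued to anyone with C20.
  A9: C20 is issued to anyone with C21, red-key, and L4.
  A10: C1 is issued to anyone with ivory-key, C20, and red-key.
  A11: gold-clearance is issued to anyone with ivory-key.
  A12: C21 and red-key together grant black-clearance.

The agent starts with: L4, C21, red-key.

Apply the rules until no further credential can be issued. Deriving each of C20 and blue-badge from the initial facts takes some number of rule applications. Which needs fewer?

C20

C20: Holding C21, red-key, and L4 grants C20 (A9). [1 rule application]
blue-badge: Holding C21, red-key, and L4 grants C20 (A9). Holding C20 grants blue-badge (A8). [2 rule applications]
C20 needs fewer.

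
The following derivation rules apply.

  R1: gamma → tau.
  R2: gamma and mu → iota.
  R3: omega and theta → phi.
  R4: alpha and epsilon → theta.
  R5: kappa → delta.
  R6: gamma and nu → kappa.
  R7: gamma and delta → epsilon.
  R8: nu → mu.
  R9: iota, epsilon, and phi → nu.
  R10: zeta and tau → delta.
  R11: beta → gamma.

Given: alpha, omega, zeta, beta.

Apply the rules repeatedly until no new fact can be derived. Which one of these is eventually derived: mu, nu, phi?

phi

beta holds, so gamma follows (R11).
gamma holds, so tau follows (R1).
From zeta and tau, R10 gives delta.
From gamma and delta, R7 gives epsilon.
From alpha and epsilon, R4 gives theta.
From omega and theta, R3 gives phi.
nu would need iota, epsilon, and phi (R9), but iota is never established. mu would need nu (R8), but nu is never established.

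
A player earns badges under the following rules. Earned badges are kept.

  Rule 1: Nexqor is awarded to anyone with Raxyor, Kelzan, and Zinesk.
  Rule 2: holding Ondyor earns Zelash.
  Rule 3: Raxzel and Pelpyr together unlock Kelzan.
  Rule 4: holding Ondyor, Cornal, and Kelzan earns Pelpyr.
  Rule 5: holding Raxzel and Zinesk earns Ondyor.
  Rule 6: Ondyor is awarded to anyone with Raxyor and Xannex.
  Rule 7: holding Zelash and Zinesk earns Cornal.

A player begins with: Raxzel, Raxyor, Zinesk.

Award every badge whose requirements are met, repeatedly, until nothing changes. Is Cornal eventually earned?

Yes

With Raxzel and Zinesk, Ondyor is earned (Rule 5).
With Ondyor, Zelash is earned (Rule 2).
With Zelash and Zinesk, Cornal is earned (Rule 7).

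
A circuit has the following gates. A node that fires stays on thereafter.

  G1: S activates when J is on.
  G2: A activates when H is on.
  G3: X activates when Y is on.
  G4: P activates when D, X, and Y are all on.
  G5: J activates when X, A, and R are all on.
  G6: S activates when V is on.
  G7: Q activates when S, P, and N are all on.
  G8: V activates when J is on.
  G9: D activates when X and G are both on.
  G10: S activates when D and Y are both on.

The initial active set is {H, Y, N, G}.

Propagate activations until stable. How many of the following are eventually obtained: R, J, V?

No rule produces R, and it is not given.
J would need X, A, and R (G5), but R never turns on.
V would need J (G8), but J never turns on.
None of the 3 are reached.

0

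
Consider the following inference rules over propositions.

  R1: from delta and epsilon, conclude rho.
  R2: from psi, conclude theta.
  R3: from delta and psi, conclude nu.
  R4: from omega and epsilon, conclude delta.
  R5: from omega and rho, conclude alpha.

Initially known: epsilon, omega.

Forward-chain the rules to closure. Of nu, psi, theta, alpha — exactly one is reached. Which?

omega and epsilon hold, so delta follows (R4).
From delta and epsilon, R1 gives rho.
omega and rho hold, so alpha follows (R5).
nu would need delta and psi (R3), but psi is never established. No rule produces psi, and it is not given. theta would need psi (R2), but psi is never established.

alpha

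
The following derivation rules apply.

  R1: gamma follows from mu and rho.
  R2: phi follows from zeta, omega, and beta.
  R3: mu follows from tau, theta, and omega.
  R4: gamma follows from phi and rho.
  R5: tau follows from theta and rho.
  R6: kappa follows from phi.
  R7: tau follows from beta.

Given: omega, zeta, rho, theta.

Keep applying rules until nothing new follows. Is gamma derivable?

From theta and rho, R5 gives tau.
From tau, theta, and omega, R3 gives mu.
mu and rho hold, so gamma follows (R1).

Yes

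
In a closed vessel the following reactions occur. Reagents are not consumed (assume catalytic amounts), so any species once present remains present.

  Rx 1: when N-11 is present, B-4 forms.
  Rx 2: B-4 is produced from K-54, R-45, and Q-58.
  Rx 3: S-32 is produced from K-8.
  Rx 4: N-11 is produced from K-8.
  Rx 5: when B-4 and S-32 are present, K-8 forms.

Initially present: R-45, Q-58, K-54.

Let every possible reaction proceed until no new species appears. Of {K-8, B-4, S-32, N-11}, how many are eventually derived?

1

K-54, R-45, and Q-58 present → B-4 forms (Rx 2).
K-8 would need B-4 and S-32 (Rx 5), but S-32 never forms.
B-4: reached.
S-32 would need K-8 (Rx 3), but K-8 never forms.
N-11 would need K-8 (Rx 4), but K-8 never forms.
Reached: B-4 — 1 of the 4.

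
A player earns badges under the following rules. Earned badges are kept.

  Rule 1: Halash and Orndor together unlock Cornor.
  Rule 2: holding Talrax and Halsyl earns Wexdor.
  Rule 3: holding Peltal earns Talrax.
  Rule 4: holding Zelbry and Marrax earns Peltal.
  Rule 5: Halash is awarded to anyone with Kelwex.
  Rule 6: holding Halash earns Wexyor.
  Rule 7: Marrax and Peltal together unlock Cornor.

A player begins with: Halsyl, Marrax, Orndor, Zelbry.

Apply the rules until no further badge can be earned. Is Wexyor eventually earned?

Wexyor would need Halash (Rule 6), but Halash is never earned.

No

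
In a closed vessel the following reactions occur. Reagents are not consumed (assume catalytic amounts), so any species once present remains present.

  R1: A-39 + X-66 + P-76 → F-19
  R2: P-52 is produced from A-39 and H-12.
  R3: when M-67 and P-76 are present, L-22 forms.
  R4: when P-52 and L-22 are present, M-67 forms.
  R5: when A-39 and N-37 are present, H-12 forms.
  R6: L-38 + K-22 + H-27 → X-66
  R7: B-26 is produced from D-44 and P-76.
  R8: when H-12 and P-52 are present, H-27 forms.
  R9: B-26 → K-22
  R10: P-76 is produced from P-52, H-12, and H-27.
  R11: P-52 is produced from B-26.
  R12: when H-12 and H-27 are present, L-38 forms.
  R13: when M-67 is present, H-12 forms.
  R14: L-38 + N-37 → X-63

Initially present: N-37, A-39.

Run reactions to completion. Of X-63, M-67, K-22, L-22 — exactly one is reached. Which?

X-63

A-39 and N-37 present → H-12 forms (R5).
A-39 and H-12 present → P-52 forms (R2).
H-12 and P-52 present → H-27 forms (R8).
H-12 and H-27 present → L-38 forms (R12).
L-38 and N-37 present → X-63 forms (R14).
L-22 would need M-67 and P-76 (R3), but M-67 never forms. K-22 would need B-26 (R9), but B-26 never forms. M-67 would need P-52 and L-22 (R4), but L-22 never forms.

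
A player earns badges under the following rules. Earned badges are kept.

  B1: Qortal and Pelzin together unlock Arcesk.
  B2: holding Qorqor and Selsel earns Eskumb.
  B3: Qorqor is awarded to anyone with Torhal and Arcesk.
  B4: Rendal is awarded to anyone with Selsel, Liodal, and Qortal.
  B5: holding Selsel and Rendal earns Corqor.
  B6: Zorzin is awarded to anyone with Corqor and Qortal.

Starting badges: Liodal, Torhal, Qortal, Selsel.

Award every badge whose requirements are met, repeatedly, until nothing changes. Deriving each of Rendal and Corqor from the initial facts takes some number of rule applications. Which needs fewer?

Rendal

Rendal: With Selsel, Liodal, and Qortal, Rendal is earned (B4). [1 rule application]
Corqor: With Selsel, Liodal, and Qortal, Rendal is earned (B4). With Selsel and Rendal, Corqor is earned (B5). [2 rule applications]
Rendal needs fewer.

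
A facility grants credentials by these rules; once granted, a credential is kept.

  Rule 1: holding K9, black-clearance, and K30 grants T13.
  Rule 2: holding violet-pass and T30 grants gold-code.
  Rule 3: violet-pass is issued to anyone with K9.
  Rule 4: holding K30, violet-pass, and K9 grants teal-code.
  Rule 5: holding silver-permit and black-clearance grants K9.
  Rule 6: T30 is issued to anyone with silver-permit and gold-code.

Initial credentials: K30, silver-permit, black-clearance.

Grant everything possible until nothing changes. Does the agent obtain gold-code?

gold-code would need violet-pass and T30 (Rule 2), but T30 is never granted.

No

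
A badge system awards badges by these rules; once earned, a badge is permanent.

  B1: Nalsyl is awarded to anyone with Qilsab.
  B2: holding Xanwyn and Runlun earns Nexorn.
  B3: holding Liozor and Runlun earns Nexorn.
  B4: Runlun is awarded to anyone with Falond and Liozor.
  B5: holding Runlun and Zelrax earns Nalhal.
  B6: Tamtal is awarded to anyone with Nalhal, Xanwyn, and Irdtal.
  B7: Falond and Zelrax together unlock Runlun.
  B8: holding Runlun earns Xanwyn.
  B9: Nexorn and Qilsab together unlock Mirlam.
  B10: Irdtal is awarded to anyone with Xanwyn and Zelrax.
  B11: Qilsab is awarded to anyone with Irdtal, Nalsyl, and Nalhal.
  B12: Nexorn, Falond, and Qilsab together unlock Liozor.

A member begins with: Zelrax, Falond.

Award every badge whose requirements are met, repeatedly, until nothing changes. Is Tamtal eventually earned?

Yes

With Falond and Zelrax, Runlun is earned (B7).
With Runlun, Xanwyn is earned (B8).
With Runlun and Zelrax, Nalhal is earned (B5).
With Xanwyn and Zelrax, Irdtal is earned (B10).
With Nalhal, Xanwyn, and Irdtal, Tamtal is earned (B6).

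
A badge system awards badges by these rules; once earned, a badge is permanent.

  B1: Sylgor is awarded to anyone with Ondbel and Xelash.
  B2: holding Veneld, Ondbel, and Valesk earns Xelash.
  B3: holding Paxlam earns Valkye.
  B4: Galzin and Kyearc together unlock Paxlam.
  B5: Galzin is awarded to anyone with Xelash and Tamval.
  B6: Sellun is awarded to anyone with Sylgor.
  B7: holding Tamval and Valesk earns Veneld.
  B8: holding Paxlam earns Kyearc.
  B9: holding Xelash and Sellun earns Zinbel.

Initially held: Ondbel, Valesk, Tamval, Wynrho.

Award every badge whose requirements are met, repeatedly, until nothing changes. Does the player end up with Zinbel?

Yes

With Tamval and Valesk, Veneld is earned (B7).
With Veneld, Ondbel, and Valesk, Xelash is earned (B2).
With Ondbel and Xelash, Sylgor is earned (B1).
With Sylgor, Sellun is earned (B6).
With Xelash and Sellun, Zinbel is earned (B9).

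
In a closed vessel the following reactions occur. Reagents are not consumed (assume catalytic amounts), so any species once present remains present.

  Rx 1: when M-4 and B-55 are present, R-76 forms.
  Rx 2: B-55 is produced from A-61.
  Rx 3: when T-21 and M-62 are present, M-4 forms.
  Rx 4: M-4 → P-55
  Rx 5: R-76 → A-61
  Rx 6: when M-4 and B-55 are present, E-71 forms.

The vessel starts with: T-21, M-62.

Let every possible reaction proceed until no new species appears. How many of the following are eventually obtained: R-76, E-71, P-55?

1

T-21 and M-62 present → M-4 forms (Rx 3).
M-4 present → P-55 forms (Rx 4).
R-76 would need M-4 and B-55 (Rx 1), but B-55 never forms.
E-71 would need M-4 and B-55 (Rx 6), but B-55 never forms.
P-55: reached.
Reached: P-55 — 1 of the 3.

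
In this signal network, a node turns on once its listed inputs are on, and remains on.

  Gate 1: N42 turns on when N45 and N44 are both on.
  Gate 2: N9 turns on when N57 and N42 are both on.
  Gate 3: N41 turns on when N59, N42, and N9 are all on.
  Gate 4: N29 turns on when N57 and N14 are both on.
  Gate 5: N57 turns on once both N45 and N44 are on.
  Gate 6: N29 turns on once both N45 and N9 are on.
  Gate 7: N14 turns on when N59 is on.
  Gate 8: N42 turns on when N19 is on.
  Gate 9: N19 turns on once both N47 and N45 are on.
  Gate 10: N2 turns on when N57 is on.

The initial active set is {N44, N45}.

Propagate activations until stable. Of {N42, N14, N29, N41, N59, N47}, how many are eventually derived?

2

Gate 5: N45 and N44 on → N57 on.
Gate 1: N45 and N44 on → N42 on.
Gate 2: N57 and N42 on → N9 on.
N45 and N9 are on, so N29 turns on (Gate 6).
N42: reached.
N14 would need N59 (Gate 7), but N59 never turns on.
N29: reached.
N41 would need N59, N42, and N9 (Gate 3), but N59 never turns on.
No rule produces N59, and it is not given.
No rule produces N47, and it is not given.
Reached: N42 and N29 — 2 of the 6.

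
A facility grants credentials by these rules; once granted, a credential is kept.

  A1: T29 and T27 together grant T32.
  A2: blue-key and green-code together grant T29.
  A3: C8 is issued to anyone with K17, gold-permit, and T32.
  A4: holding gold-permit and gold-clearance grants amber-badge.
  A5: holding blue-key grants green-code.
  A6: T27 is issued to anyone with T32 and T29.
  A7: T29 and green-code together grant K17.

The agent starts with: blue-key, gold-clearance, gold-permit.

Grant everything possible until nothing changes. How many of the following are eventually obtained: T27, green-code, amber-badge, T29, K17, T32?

Holding gold-permit and gold-clearance grants amber-badge (A4).
Holding blue-key grants green-code (A5).
Holding blue-key and green-code grants T29 (A2).
Holding T29 and green-code grants K17 (A7).
T27 would need T32 and T29 (A6), but T32 is never granted.
green-code: reached.
amber-badge: reached.
T29: reached.
K17: reached.
T32 would need T29 and T27 (A1), but T27 is never granted.
Reached: green-code, amber-badge, T29, and K17 — 4 of the 6.

4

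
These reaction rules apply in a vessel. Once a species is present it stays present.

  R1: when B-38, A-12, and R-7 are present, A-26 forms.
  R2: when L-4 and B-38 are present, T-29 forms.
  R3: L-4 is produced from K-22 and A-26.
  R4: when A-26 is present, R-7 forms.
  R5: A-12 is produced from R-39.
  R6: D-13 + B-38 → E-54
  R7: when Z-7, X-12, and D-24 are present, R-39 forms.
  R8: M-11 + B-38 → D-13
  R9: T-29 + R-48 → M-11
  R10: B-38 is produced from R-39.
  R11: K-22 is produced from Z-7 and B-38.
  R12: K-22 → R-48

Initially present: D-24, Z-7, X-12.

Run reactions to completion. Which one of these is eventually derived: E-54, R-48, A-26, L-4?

Z-7, X-12, and D-24 present → R-39 forms (R7).
R-39 present → B-38 forms (R10).
Z-7 and B-38 present → K-22 forms (R11).
K-22 present → R-48 forms (R12).
E-54 would need D-13 and B-38 (R6), but D-13 never forms. L-4 would need K-22 and A-26 (R3), but A-26 never forms. A-26 would need B-38, A-12, and R-7 (R1), but R-7 never forms.

R-48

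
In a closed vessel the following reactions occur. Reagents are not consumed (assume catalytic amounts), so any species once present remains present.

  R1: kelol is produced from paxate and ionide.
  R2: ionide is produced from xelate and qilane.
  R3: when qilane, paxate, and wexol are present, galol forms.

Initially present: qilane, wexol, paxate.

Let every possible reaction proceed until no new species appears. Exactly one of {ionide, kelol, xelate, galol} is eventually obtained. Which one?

galol

qilane, paxate, and wexol present → galol forms (R3).
No rule produces xelate, and it is not given. ionide would need xelate and qilane (R2), but xelate never forms. kelol would need paxate and ionide (R1), but ionide never forms.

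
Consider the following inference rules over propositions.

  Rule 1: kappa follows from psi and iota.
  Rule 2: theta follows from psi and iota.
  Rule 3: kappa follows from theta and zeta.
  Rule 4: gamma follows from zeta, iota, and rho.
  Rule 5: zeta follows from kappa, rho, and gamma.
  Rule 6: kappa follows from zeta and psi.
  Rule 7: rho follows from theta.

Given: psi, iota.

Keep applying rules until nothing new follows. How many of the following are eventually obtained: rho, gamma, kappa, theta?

From psi and iota, Rule 2 gives theta.
psi and iota hold, so kappa follows (Rule 1).
From theta, Rule 7 gives rho.
rho: reached.
gamma would need zeta, iota, and rho (Rule 4), but zeta is never established.
kappa: reached.
theta: reached.
Reached: rho, kappa, and theta — 3 of the 4.

3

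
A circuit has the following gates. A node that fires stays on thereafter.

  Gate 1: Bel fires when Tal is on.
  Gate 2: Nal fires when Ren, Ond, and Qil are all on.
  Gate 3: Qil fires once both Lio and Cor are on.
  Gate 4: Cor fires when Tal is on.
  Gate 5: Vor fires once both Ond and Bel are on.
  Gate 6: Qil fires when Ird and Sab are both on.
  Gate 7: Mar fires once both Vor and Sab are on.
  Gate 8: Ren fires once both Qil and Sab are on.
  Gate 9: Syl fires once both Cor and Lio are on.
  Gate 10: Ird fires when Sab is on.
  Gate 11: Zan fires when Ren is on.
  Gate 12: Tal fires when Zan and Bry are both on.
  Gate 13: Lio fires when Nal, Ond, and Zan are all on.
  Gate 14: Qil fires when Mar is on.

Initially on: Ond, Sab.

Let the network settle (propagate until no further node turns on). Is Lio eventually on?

Yes

Sab is on, so Ird fires (Gate 10).
Ird and Sab are on, so Qil fires (Gate 6).
Gate 8: Qil and Sab on → Ren on.
Gate 2: Ren, Ond, and Qil on → Nal on.
Gate 11: Ren on → Zan on.
Gate 13: Nal, Ond, and Zan on → Lio on.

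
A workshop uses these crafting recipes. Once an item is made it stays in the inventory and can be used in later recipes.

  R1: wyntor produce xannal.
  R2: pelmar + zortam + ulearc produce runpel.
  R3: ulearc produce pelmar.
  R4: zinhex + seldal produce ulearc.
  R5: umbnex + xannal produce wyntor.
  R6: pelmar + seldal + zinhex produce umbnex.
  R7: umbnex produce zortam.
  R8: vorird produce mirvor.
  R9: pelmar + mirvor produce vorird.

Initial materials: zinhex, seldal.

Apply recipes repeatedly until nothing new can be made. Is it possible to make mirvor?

No

mirvor would need vorird (R8), but vorird is never obtained.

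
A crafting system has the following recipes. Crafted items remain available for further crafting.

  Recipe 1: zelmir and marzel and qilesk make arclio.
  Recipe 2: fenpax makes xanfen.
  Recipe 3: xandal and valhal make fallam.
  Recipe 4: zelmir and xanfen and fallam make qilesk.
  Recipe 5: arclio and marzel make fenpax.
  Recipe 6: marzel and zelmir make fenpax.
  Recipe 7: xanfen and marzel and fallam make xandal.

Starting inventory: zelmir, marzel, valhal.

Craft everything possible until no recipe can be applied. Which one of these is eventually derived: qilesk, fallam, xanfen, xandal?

marzel and zelmir → fenpax (Recipe 6).
fenpax → xanfen (Recipe 2).
xandal would need xanfen, marzel, and fallam (Recipe 7), but fallam is never obtained. qilesk would need zelmir, xanfen, and fallam (Recipe 4), but fallam is never obtained. fallam would need xandal and valhal (Recipe 3), but xandal is never obtained.

xanfen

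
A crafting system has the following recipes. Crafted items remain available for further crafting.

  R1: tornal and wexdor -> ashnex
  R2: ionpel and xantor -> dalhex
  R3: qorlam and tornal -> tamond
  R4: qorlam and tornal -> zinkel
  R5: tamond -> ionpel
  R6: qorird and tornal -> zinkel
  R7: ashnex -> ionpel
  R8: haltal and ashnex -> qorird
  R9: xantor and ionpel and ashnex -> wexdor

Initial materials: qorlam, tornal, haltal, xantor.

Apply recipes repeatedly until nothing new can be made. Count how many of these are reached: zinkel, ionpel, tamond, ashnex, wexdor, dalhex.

4

Using R3, qorlam and tornal make tamond.
Using R4, qorlam and tornal make zinkel.
Using R5, tamond makes ionpel.
Using R2, ionpel and xantor make dalhex.
zinkel: reached.
ionpel: reached.
tamond: reached.
ashnex would need tornal and wexdor (R1), but wexdor is never obtained.
wexdor would need xantor, ionpel, and ashnex (R9), but ashnex is never obtained.
dalhex: reached.
Reached: zinkel, ionpel, tamond, and dalhex — 4 of the 6.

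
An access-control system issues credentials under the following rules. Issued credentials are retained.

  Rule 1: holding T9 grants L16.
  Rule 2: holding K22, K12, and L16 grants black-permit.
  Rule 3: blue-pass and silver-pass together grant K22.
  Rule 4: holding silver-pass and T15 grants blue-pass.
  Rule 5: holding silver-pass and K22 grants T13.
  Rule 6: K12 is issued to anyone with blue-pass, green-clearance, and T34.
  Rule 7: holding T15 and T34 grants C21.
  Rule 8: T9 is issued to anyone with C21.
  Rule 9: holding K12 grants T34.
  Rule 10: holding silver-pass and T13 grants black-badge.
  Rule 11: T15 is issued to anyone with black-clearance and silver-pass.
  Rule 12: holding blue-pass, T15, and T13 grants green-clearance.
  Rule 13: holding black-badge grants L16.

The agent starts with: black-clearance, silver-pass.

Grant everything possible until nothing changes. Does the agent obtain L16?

Yes

Holding black-clearance and silver-pass grants T15 (Rule 11).
Holding silver-pass and T15 grants blue-pass (Rule 4).
Holding blue-pass and silver-pass grants K22 (Rule 3).
Holding silver-pass and K22 grants T13 (Rule 5).
Holding silver-pass and T13 grants black-badge (Rule 10).
Holding black-badge grants L16 (Rule 13).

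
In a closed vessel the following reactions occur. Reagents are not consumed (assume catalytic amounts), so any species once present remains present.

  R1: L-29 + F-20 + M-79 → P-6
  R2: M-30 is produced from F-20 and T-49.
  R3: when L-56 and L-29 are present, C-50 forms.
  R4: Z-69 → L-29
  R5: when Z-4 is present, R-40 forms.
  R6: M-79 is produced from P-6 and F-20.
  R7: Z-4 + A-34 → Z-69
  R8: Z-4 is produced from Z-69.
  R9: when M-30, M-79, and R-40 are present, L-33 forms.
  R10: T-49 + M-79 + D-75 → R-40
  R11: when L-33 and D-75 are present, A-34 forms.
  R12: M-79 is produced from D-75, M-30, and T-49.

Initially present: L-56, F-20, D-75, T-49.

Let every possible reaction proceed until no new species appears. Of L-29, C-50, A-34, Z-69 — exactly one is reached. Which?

A-34

F-20 and T-49 present → M-30 forms (R2).
D-75, M-30, and T-49 present → M-79 forms (R12).
T-49, M-79, and D-75 present → R-40 forms (R10).
M-30, M-79, and R-40 present → L-33 forms (R9).
L-33 and D-75 present → A-34 forms (R11).
L-29 would need Z-69 (R4), but Z-69 never forms. Z-69 would need Z-4 and A-34 (R7), but Z-4 never forms. C-50 would need L-56 and L-29 (R3), but L-29 never forms.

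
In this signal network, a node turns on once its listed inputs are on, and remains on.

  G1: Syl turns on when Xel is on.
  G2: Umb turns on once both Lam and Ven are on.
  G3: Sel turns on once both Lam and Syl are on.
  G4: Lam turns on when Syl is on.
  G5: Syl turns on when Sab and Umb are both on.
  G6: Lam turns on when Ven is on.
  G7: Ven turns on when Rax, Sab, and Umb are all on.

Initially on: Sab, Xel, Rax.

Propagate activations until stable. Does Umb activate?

Umb would need Lam and Ven (G2), but Ven never turns on.

No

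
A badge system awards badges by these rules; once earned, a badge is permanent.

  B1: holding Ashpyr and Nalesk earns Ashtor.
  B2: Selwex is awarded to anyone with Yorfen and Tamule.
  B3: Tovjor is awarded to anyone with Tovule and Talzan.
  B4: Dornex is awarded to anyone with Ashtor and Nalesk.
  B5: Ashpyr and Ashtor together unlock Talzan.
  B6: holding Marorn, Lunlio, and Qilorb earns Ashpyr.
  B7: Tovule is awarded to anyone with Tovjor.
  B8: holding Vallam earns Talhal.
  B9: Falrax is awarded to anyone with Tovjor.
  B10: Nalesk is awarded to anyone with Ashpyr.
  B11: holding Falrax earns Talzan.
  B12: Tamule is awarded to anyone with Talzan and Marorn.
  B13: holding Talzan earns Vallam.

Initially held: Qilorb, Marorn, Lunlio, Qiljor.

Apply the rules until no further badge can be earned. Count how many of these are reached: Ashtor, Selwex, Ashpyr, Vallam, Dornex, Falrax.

4

With Marorn, Lunlio, and Qilorb, Ashpyr is earned (B6).
With Ashpyr, Nalesk is earned (B10).
With Ashpyr and Nalesk, Ashtor is earned (B1).
With Ashtor and Nalesk, Dornex is earned (B4).
With Ashpyr and Ashtor, Talzan is earned (B5).
With Talzan, Vallam is earned (B13).
Ashtor: reached.
Selwex would need Yorfen and Tamule (B2), but Yorfen is never earned.
Ashpyr: reached.
Vallam: reached.
Dornex: reached.
Falrax would need Tovjor (B9), but Tovjor is never earned.
Reached: Ashtor, Ashpyr, Vallam, and Dornex — 4 of the 6.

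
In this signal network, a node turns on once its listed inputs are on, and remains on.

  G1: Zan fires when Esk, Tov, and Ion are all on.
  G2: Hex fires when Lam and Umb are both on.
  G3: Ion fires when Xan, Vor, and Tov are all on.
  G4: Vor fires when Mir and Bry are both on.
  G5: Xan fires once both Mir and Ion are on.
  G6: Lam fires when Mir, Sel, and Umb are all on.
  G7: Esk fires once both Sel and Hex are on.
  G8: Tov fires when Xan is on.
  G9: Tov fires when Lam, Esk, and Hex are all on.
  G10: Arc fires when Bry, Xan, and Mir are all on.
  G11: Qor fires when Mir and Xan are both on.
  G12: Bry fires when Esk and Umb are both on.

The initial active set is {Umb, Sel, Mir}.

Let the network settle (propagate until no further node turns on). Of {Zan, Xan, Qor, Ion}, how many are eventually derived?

0

Zan would need Esk, Tov, and Ion (G1), but Ion never turns on.
Xan would need Mir and Ion (G5), but Ion never turns on.
Qor would need Mir and Xan (G11), but Xan never turns on.
Ion would need Xan, Vor, and Tov (G3), but Xan never turns on.
None of the 4 are reached.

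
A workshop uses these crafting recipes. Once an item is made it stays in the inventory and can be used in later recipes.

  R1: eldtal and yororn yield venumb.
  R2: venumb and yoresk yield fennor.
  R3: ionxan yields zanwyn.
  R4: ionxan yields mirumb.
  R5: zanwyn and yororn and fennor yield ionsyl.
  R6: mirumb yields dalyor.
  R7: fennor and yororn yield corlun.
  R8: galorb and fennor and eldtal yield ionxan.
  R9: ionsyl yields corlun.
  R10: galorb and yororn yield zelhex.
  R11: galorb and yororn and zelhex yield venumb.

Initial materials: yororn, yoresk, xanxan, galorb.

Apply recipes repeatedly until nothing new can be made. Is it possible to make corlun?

Yes

galorb and yororn → zelhex (R10).
Using R11, galorb, yororn, and zelhex make venumb.
Using R2, venumb and yoresk make fennor.
Using R7, fennor and yororn make corlun.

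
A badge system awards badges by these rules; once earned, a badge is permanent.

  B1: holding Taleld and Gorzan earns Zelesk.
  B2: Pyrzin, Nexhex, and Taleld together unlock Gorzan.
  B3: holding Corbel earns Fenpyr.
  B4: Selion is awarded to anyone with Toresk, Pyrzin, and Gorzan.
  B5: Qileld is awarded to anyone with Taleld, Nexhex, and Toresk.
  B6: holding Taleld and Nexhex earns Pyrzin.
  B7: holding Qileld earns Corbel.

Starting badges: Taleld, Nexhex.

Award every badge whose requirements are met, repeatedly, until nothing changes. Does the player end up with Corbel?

Corbel would need Qileld (B7), but Qileld is never earned.

No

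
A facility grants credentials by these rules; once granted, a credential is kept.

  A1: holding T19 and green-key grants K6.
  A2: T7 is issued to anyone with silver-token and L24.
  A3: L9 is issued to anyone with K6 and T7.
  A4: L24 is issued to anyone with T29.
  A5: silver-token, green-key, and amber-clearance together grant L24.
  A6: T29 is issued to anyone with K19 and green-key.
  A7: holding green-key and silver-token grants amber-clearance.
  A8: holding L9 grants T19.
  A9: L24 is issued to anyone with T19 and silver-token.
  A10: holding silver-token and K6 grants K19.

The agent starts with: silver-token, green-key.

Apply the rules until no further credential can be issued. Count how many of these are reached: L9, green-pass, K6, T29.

L9 would need K6 and T7 (A3), but K6 is never granted.
No rule produces green-pass, and it is not given.
K6 would need T19 and green-key (A1), but T19 is never granted.
T29 would need K19 and green-key (A6), but K19 is never granted.
None of the 4 are reached.

0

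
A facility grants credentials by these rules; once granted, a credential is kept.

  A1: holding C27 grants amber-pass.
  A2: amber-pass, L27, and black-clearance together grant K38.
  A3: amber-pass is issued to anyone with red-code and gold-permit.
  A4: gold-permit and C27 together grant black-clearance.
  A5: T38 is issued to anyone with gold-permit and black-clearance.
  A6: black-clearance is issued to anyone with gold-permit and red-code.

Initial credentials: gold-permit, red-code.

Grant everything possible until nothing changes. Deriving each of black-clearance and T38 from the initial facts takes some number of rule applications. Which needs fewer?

black-clearance: Holding gold-permit and red-code grants black-clearance (A6). [1 rule application]
T38: Holding gold-permit and red-code grants black-clearance (A6). Holding gold-permit and black-clearance grants T38 (A5). [2 rule applications]
black-clearance needs fewer.

black-clearance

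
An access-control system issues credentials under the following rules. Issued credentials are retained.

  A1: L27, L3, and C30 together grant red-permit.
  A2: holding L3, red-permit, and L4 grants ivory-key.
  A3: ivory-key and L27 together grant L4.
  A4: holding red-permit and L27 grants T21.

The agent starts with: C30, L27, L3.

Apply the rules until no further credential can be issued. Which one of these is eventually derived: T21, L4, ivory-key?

Holding L27, L3, and C30 grants red-permit (A1).
Holding red-permit and L27 grants T21 (A4).
ivory-key would need L3, red-permit, and L4 (A2), but L4 is never granted. L4 would need ivory-key and L27 (A3), but ivory-key is never granted.

T21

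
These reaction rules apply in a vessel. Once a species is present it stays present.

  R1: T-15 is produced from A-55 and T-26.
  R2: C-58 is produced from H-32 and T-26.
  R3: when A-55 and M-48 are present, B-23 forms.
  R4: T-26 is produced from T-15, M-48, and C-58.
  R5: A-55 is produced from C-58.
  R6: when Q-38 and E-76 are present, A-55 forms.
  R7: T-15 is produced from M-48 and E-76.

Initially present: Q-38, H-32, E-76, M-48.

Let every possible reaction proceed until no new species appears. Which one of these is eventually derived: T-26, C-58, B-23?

Q-38 and E-76 present → A-55 forms (R6).
A-55 and M-48 present → B-23 forms (R3).
T-26 would need T-15, M-48, and C-58 (R4), but C-58 never forms. C-58 would need H-32 and T-26 (R2), but T-26 never forms.

B-23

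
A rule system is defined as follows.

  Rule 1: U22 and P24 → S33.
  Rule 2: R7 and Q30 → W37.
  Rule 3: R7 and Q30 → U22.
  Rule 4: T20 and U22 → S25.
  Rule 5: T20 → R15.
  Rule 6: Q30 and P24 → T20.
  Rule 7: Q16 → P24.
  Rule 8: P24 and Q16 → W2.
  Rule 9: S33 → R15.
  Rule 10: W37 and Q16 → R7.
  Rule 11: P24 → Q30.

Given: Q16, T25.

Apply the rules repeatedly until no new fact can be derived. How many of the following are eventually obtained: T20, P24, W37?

2

From Q16, Rule 7 gives P24.
P24 holds, so Q30 follows (Rule 11).
From Q30 and P24, Rule 6 gives T20.
T20: reached.
P24: reached.
W37 would need R7 and Q30 (Rule 2), but R7 is never established.
Reached: T20 and P24 — 2 of the 3.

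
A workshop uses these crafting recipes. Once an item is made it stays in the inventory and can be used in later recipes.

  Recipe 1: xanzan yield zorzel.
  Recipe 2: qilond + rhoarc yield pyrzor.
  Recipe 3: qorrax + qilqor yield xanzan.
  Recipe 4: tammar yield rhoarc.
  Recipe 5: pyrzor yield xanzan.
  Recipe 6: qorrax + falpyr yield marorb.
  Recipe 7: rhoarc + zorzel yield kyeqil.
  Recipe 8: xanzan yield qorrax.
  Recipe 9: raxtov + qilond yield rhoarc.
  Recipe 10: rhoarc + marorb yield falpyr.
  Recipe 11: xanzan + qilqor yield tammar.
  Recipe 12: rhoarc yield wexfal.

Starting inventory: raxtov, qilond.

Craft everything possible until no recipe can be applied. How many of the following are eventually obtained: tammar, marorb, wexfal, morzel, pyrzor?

2

Using Recipe 9, raxtov and qilond make rhoarc.
Using Recipe 2, qilond and rhoarc make pyrzor.
rhoarc → wexfal (Recipe 12).
tammar would need xanzan and qilqor (Recipe 11), but qilqor is never obtained.
marorb would need qorrax and falpyr (Recipe 6), but falpyr is never obtained.
wexfal: reached.
No rule produces morzel, and it is not given.
pyrzor: reached.
Reached: wexfal and pyrzor — 2 of the 5.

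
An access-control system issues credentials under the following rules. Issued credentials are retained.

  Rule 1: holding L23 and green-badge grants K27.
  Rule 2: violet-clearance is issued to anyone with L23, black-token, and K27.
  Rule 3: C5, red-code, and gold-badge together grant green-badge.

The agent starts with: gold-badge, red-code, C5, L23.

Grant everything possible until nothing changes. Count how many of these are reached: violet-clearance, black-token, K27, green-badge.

Holding C5, red-code, and gold-badge grants green-badge (Rule 3).
Holding L23 and green-badge grants K27 (Rule 1).
violet-clearance would need L23, black-token, and K27 (Rule 2), but black-token is never granted.
No rule produces black-token, and it is not given.
K27: reached.
green-badge: reached.
Reached: K27 and green-badge — 2 of the 4.

2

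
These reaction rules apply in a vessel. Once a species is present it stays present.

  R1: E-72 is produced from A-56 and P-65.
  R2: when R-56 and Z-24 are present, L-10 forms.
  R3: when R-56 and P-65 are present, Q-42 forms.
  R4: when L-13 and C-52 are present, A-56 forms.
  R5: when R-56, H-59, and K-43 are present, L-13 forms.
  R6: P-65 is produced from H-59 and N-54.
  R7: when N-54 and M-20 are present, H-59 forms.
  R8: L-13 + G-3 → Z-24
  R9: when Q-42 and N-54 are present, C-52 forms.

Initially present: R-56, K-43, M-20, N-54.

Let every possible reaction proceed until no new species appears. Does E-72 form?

N-54 and M-20 present → H-59 forms (R7).
H-59 and N-54 present → P-65 forms (R6).
R-56, H-59, and K-43 present → L-13 forms (R5).
R-56 and P-65 present → Q-42 forms (R3).
Q-42 and N-54 present → C-52 forms (R9).
L-13 and C-52 present → A-56 forms (R4).
A-56 and P-65 present → E-72 forms (R1).

Yes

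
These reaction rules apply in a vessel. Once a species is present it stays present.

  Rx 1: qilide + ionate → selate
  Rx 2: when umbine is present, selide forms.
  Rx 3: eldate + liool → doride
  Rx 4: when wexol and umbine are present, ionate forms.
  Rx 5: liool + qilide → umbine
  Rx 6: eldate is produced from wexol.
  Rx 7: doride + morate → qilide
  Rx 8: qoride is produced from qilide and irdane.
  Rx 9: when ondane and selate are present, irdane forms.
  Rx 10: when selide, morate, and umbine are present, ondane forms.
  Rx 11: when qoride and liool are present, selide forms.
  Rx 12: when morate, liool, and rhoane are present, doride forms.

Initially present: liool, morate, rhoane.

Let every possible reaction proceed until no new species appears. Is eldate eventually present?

No

eldate would need wexol (Rx 6), but wexol never forms.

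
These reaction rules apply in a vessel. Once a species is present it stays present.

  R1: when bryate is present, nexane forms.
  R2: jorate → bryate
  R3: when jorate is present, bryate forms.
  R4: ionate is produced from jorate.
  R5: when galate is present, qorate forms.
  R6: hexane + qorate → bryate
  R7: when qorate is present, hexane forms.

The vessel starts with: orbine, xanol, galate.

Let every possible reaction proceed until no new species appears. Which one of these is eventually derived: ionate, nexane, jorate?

galate present → qorate forms (R5).
qorate present → hexane forms (R7).
hexane and qorate present → bryate forms (R6).
bryate present → nexane forms (R1).
No rule produces jorate, and it is not given. ionate would need jorate (R4), but jorate never forms.

nexane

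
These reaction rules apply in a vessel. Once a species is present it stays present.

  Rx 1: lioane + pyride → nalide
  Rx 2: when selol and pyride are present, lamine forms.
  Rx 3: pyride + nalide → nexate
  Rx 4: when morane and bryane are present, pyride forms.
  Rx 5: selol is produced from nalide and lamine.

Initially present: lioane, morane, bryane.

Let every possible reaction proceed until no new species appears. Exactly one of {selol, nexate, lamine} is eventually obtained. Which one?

morane and bryane present → pyride forms (Rx 4).
lioane and pyride present → nalide forms (Rx 1).
pyride and nalide present → nexate forms (Rx 3).
lamine would need selol and pyride (Rx 2), but selol never forms. selol would need nalide and lamine (Rx 5), but lamine never forms.

nexate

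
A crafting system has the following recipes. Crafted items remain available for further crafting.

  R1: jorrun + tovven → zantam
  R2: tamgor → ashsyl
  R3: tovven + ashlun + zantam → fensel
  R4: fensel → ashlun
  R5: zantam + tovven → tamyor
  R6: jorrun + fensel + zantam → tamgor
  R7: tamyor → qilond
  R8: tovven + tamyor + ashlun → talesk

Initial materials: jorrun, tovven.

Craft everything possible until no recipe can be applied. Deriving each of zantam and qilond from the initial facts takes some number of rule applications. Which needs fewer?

zantam: Using R1, jorrun and tovven make zantam. [1 rule application]
qilond: jorrun + tovven → zantam (R1). Using R5, zantam and tovven make tamyor. tamyor → qilond (R7). [3 rule applications]
zantam needs fewer.

zantam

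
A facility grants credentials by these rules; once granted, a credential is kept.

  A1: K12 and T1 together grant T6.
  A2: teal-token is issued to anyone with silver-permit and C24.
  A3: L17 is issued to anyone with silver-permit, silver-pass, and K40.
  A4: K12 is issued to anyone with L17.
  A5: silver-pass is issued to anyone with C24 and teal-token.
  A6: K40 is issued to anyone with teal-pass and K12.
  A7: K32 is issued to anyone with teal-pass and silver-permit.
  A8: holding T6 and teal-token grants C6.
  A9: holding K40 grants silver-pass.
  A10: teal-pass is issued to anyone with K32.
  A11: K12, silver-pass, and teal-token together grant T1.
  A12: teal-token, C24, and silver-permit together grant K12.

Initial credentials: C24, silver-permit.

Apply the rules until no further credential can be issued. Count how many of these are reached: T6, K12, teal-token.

Holding silver-permit and C24 grants teal-token (A2).
Holding C24 and teal-token grants silver-pass (A5).
Holding teal-token, C24, and silver-permit grants K12 (A12).
Holding K12, silver-pass, and teal-token grants T1 (A11).
Holding K12 and T1 grants T6 (A1).
T6: reached.
K12: reached.
teal-token: reached.
All 3 are reached.

3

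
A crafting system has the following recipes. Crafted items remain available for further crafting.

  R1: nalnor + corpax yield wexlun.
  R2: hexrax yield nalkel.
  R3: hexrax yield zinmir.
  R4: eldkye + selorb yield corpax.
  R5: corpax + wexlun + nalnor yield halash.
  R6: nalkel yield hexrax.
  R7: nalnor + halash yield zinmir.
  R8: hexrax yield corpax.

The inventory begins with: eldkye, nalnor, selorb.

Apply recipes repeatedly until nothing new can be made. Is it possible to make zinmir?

eldkye + selorb → corpax (R4).
nalnor + corpax → wexlun (R1).
Using R5, corpax, wexlun, and nalnor make halash.
Using R7, nalnor and halash make zinmir.

Yes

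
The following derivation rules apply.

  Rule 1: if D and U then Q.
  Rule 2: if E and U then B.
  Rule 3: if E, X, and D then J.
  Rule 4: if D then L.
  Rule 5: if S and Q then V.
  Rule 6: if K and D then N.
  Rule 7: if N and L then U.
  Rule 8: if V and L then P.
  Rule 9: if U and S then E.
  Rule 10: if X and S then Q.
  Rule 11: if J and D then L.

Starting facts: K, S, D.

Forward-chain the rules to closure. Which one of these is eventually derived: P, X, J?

From K and D, Rule 6 gives N.
D holds, so L follows (Rule 4).
From N and L, Rule 7 gives U.
From D and U, Rule 1 gives Q.
S and Q hold, so V follows (Rule 5).
V and L hold, so P follows (Rule 8).
No rule produces X, and it is not given. J would need E, X, and D (Rule 3), but X is never established.

P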